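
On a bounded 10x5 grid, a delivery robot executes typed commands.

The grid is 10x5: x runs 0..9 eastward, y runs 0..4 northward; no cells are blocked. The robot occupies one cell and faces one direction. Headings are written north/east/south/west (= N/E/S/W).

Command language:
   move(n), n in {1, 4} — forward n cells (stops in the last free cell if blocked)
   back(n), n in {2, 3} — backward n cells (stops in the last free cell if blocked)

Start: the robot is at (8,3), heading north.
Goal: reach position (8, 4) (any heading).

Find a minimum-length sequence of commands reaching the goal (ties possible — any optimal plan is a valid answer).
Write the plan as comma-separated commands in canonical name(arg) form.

move(4)

from: at (8,3), heading north
1. move(4) → at (8,4), heading north
nothing shorter than 1 reaches the goal.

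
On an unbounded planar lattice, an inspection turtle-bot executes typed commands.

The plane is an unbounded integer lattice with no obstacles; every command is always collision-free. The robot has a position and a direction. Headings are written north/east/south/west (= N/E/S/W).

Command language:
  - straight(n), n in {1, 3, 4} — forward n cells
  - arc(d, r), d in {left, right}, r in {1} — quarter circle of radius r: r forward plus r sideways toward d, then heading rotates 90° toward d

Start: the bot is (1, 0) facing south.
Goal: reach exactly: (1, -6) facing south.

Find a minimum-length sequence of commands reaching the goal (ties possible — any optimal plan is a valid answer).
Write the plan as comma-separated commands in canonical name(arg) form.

t0: (1, 0) facing south
1. straight(3) → (1, -3) facing south
2. straight(3) → (1, -6) facing south
nothing shorter than 2 reaches the goal.

straight(3), straight(3)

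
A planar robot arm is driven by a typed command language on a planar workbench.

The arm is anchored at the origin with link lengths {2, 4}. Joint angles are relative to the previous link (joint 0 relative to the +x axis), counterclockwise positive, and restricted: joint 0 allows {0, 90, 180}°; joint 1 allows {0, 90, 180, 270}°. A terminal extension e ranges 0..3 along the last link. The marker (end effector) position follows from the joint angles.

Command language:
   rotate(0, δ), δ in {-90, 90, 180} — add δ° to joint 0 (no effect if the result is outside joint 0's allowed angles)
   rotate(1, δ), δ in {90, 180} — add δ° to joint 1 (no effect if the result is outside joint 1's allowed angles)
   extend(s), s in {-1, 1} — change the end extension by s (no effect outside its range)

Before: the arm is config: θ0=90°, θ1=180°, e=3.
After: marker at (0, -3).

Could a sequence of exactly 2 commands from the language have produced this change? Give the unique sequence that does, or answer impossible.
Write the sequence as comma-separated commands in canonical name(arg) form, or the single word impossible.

extend(-1), extend(-1)

start: config: θ0=90°, θ1=180°, e=3
step 1 (extend(-1)): config: θ0=90°, θ1=180°, e=2
step 2 (extend(-1)): config: θ0=90°, θ1=180°, e=1
no rival 2-sequence matches.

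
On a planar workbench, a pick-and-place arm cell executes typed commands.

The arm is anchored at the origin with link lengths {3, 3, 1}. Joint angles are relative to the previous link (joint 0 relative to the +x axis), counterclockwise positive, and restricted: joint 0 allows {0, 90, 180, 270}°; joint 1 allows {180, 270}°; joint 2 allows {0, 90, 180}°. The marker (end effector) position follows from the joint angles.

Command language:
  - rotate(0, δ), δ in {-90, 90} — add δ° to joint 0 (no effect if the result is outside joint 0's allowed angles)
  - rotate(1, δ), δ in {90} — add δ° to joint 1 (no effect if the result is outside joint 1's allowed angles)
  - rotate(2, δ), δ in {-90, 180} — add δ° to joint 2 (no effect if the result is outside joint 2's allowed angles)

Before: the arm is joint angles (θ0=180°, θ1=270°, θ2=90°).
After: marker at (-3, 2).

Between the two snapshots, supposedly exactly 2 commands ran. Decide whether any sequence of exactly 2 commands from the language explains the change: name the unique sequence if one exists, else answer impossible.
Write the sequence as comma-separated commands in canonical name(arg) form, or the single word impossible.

rotate(2, -90), rotate(2, 180)

key: order matters: swapping rotate(2, -90) and rotate(2, 180) lands elsewhere
initial: joint angles (θ0=180°, θ1=270°, θ2=90°)
t=1 rotate(2, -90) ⇒ joint angles (θ0=180°, θ1=270°, θ2=0°)
t=2 rotate(2, 180) ⇒ joint angles (θ0=180°, θ1=270°, θ2=180°)
all 25 alternatives checked — unique.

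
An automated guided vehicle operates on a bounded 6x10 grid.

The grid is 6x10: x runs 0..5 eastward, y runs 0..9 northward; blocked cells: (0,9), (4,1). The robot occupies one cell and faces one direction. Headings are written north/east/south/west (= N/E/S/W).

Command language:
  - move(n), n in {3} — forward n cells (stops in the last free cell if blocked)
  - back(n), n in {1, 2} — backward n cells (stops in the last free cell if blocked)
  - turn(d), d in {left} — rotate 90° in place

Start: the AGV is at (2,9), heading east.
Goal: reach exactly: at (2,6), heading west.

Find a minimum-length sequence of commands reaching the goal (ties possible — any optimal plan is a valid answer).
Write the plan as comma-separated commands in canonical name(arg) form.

t0: at (2,9), heading east
[1] after turn(left): at (2,9), heading north
[2] after back(1): at (2,8), heading north
[3] after back(2): at (2,6), heading north
[4] after turn(left): at (2,6), heading west
nothing shorter than 4 reaches the goal.

turn(left), back(1), back(2), turn(left)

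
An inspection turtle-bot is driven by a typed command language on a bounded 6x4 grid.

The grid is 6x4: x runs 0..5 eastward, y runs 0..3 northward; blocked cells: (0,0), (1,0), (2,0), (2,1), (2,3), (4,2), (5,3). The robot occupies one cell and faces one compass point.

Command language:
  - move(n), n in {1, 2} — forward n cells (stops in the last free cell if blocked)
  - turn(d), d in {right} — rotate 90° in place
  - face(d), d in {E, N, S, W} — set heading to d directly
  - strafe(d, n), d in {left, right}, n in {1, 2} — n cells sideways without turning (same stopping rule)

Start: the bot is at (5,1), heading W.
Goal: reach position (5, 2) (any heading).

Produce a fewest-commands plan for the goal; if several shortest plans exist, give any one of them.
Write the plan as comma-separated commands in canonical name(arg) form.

strafe(right, 2)

t0: at (5,1), heading W
step 1 (strafe(right, 2)): at (5,2), heading W
minimal: 1 command(s), checked below 1.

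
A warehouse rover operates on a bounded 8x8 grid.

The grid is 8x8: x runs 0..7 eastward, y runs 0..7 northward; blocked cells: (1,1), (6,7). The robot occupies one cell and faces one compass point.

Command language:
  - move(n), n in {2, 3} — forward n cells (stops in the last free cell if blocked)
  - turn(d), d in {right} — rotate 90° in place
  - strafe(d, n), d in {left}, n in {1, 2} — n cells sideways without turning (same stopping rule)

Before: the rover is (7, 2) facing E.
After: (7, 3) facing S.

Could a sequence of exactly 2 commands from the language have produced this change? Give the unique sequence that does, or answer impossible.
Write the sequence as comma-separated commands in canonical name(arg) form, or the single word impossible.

strafe(left, 1), turn(right)

key: cell and facing (now S) both changed — the 2 commands mix motion and turning
t0: (7, 2) facing E
t=1 strafe(left, 1) ⇒ (7, 3) facing E
t=2 turn(right) ⇒ (7, 3) facing S
all 25 alternatives checked — unique.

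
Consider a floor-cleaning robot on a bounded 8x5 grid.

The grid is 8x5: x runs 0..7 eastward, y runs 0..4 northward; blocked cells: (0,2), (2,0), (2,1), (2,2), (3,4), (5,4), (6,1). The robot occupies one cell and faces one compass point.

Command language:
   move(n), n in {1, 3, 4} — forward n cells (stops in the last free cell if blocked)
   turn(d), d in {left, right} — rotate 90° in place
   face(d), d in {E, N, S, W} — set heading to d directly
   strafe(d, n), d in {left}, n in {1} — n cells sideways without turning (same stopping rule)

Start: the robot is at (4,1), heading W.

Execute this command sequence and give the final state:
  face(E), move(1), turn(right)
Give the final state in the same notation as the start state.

begin: at (4,1), heading W
step 1 (face(E)): at (4,1), heading E
step 2 (move(1)): at (5,1), heading E
step 3 (turn(right)): at (5,1), heading S

at (5,1), heading S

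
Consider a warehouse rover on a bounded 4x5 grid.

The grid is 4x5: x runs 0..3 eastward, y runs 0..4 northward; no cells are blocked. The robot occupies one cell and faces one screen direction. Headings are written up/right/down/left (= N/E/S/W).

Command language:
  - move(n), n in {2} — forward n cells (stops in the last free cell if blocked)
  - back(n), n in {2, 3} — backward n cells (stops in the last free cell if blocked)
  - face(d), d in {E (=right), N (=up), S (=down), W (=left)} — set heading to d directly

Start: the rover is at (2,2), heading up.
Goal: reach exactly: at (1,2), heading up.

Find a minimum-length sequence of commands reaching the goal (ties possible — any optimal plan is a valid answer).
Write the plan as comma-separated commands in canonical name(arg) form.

from: at (2,2), heading up
[1] after face(E): at (2,2), heading right
[2] after move(2): at (3,2), heading right
[3] after back(2): at (1,2), heading right
[4] after face(N): at (1,2), heading up
minimal: 4 command(s), checked below 4.

face(E), move(2), back(2), face(N)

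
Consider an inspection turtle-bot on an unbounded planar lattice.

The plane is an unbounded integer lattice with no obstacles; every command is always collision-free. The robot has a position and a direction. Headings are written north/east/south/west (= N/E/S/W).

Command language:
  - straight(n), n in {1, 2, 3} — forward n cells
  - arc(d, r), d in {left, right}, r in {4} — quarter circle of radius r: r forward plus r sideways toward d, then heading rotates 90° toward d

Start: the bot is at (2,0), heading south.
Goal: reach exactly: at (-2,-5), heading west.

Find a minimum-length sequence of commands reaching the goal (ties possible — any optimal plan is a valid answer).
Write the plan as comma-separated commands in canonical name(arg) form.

initial: at (2,0), heading south
[1] after straight(1): at (2,-1), heading south
[2] after arc(right, 4): at (-2,-5), heading west
minimal: 2 command(s), checked below 2.

straight(1), arc(right, 4)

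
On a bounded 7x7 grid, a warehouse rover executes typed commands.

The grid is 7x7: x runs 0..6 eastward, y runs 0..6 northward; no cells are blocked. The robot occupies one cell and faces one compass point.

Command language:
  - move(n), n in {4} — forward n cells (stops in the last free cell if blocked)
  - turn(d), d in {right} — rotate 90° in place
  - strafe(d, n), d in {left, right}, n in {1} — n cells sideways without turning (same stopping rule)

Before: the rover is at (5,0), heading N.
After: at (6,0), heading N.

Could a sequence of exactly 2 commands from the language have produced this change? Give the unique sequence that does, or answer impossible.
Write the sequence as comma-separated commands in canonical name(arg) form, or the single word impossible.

key: heading stays N — no command in the sequence turns
start: at (5,0), heading N
[1] after strafe(right, 1): at (6,0), heading N
[2] after strafe(right, 1): at (6,0), heading N
no rival 2-sequence matches.

strafe(right, 1), strafe(right, 1)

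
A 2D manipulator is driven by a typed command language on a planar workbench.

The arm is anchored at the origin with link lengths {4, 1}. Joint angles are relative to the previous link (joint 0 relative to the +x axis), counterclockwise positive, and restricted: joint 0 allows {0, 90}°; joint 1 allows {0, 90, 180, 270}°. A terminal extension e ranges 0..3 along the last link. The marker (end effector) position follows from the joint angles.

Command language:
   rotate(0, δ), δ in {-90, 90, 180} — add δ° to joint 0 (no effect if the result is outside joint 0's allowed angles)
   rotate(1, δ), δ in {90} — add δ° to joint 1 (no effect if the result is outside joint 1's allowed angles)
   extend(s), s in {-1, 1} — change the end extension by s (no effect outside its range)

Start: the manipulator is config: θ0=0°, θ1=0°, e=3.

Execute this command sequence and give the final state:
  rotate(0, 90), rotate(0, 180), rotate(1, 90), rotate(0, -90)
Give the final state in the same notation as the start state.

config: θ0=0°, θ1=90°, e=3

initial: config: θ0=0°, θ1=0°, e=3
[1] after rotate(0, 90): config: θ0=90°, θ1=0°, e=3
[2] after rotate(0, 180): config: θ0=90°, θ1=0°, e=3
[3] after rotate(1, 90): config: θ0=90°, θ1=90°, e=3
[4] after rotate(0, -90): config: θ0=0°, θ1=90°, e=3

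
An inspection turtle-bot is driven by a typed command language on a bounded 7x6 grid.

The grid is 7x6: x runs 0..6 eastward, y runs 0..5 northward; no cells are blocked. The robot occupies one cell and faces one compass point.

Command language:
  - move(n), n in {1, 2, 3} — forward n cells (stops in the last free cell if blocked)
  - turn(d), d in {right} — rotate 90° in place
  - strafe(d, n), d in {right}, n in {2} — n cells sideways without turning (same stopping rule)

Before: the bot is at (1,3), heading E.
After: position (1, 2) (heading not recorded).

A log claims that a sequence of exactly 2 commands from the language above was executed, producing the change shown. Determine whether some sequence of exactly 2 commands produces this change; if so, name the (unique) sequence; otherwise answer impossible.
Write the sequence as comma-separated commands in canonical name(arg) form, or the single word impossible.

turn(right), move(1)

key: running move(1) before turn(right) would end elsewhere — order is forced
t0: at (1,3), heading E
step 1 (turn(right)): at (1,3), heading S
step 2 (move(1)): at (1,2), heading S
no rival 2-sequence matches.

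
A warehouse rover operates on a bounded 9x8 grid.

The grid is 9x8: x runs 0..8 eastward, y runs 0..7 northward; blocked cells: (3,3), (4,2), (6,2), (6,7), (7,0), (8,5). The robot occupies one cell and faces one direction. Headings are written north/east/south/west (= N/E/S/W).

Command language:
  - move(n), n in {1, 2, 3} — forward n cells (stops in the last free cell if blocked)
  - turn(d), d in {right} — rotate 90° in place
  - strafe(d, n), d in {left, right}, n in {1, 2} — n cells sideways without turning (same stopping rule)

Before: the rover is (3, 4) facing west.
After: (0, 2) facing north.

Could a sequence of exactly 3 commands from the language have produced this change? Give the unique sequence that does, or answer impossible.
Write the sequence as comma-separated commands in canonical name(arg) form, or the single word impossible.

key: position moved to (0,2) AND the heading swung to N — translation plus rotation needed
from: (3, 4) facing west
[1] after move(3): (0, 4) facing west
[2] after strafe(left, 2): (0, 2) facing west
[3] after turn(right): (0, 2) facing north
no rival 3-sequence matches.

move(3), strafe(left, 2), turn(right)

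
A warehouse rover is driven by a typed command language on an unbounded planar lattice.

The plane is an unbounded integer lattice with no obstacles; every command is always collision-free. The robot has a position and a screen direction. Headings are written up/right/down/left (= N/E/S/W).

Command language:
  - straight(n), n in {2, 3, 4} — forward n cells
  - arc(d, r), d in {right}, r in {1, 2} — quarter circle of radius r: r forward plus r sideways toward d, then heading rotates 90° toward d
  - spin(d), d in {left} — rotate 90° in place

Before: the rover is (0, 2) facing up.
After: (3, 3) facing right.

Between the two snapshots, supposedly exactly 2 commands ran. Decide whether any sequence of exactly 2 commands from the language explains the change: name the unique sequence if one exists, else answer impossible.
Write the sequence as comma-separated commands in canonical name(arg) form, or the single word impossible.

key: position moved to (3,3) AND the heading swung to E — translation plus rotation needed
t0: (0, 2) facing up
[1] after arc(right, 1): (1, 3) facing right
[2] after straight(2): (3, 3) facing right
all 36 alternatives checked — unique.

arc(right, 1), straight(2)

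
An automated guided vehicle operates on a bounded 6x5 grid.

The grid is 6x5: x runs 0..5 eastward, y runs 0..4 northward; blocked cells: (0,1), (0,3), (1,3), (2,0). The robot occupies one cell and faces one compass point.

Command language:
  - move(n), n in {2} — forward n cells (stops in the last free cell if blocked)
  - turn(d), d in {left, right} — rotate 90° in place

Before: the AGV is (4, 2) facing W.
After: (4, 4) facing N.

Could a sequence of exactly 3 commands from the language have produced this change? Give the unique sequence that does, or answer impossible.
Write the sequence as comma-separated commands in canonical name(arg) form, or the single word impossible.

key: running move(2) before turn(right) would end elsewhere — order is forced
initial: (4, 2) facing W
step 1 (turn(right)): (4, 2) facing N
step 2 (move(2)): (4, 4) facing N
step 3 (move(2)): (4, 4) facing N
all 27 alternatives checked — unique.

turn(right), move(2), move(2)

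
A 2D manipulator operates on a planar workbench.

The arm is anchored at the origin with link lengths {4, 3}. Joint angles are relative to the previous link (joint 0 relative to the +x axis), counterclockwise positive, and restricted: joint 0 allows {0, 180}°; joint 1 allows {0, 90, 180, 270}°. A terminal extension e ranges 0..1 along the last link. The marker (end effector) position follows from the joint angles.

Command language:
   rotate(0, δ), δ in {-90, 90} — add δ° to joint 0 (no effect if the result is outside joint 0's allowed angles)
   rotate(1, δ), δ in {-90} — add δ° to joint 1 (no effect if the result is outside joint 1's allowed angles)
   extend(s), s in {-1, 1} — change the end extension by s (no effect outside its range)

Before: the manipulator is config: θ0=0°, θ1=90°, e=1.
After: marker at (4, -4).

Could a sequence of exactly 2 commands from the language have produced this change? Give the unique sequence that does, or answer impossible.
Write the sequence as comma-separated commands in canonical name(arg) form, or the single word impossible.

begin: config: θ0=0°, θ1=90°, e=1
t=1 rotate(1, -90) ⇒ config: θ0=0°, θ1=0°, e=1
t=2 rotate(1, -90) ⇒ config: θ0=0°, θ1=270°, e=1
no rival 2-sequence matches.

rotate(1, -90), rotate(1, -90)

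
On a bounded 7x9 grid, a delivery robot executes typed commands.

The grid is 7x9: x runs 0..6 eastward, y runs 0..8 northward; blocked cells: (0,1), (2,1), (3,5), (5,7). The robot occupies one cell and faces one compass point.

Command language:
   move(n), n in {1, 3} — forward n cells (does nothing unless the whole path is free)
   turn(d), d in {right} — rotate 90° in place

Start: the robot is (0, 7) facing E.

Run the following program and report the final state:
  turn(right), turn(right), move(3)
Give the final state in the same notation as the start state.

(0, 7) facing W

initial: (0, 7) facing E
step 1 (turn(right)): (0, 7) facing S
step 2 (turn(right)): (0, 7) facing W
step 3 (move(3)): (0, 7) facing W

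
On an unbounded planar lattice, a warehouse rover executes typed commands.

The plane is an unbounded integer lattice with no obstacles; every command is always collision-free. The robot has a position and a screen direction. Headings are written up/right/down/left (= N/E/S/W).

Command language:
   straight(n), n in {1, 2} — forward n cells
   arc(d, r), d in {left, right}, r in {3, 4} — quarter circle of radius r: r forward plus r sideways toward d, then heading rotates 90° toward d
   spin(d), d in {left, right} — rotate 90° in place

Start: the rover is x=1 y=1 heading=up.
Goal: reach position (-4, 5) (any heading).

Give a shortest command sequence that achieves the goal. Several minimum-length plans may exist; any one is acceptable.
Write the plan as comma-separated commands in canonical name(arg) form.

begin: x=1 y=1 heading=up
[1] after arc(left, 4): x=-3 y=5 heading=left
[2] after straight(1): x=-4 y=5 heading=left
nothing shorter than 2 reaches the goal.

arc(left, 4), straight(1)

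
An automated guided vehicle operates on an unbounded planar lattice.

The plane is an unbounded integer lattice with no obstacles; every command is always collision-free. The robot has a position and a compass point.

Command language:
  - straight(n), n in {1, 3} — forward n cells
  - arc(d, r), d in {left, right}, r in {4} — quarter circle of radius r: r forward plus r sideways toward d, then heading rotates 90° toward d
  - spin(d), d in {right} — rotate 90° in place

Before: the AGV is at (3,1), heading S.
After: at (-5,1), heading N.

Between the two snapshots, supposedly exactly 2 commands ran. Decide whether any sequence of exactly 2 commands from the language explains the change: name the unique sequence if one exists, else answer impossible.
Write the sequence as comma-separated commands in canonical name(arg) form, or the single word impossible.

arc(right, 4), arc(right, 4)

key: position moved to (-5,1) AND the heading swung to N — translation plus rotation needed
initial: at (3,1), heading S
step 1 (arc(right, 4)): at (-1,-3), heading W
step 2 (arc(right, 4)): at (-5,1), heading N
no rival 2-sequence matches.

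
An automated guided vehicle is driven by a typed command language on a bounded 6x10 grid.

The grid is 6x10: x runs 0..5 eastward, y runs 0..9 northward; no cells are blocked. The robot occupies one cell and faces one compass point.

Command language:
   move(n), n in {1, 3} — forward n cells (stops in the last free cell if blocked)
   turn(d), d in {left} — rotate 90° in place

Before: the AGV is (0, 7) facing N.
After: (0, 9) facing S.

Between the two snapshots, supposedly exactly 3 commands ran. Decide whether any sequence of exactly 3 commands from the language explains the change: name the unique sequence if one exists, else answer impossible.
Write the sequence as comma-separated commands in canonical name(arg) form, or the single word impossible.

key: move(3) runs into the grid edge before its full distance
start: (0, 7) facing N
step 1 (move(3)): (0, 9) facing N
step 2 (turn(left)): (0, 9) facing W
step 3 (turn(left)): (0, 9) facing S
uniquely the one of 27 3-step routes that fits.

move(3), turn(left), turn(left)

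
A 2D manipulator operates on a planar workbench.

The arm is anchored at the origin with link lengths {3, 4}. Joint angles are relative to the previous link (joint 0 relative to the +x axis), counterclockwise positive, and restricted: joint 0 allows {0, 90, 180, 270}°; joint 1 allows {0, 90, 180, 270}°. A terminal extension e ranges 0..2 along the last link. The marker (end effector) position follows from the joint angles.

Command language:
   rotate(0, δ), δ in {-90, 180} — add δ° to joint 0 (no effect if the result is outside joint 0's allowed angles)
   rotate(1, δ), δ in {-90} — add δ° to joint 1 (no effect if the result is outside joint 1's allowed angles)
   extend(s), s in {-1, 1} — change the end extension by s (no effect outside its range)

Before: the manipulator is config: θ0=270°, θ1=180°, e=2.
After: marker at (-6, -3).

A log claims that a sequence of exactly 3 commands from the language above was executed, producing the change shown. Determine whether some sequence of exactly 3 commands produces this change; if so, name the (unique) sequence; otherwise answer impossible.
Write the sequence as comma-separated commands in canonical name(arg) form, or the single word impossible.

rotate(1, -90), rotate(1, -90), rotate(1, -90)

from: config: θ0=270°, θ1=180°, e=2
step 1 (rotate(1, -90)): config: θ0=270°, θ1=90°, e=2
step 2 (rotate(1, -90)): config: θ0=270°, θ1=0°, e=2
step 3 (rotate(1, -90)): config: θ0=270°, θ1=270°, e=2
no rival 3-sequence matches.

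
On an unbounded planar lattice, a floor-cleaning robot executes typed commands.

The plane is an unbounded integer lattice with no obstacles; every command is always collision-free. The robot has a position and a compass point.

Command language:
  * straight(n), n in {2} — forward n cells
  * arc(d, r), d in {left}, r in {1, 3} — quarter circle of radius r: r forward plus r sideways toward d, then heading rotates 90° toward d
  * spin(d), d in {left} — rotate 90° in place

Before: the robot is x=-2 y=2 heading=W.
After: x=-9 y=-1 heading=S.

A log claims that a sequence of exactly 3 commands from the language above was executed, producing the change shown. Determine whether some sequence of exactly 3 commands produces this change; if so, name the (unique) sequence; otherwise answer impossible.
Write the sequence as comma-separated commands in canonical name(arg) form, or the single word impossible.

key: cell and facing (now S) both changed — the 3 commands mix motion and turning
from: x=-2 y=2 heading=W
t=1 straight(2) ⇒ x=-4 y=2 heading=W
t=2 straight(2) ⇒ x=-6 y=2 heading=W
t=3 arc(left, 3) ⇒ x=-9 y=-1 heading=S
all 64 alternatives checked — unique.

straight(2), straight(2), arc(left, 3)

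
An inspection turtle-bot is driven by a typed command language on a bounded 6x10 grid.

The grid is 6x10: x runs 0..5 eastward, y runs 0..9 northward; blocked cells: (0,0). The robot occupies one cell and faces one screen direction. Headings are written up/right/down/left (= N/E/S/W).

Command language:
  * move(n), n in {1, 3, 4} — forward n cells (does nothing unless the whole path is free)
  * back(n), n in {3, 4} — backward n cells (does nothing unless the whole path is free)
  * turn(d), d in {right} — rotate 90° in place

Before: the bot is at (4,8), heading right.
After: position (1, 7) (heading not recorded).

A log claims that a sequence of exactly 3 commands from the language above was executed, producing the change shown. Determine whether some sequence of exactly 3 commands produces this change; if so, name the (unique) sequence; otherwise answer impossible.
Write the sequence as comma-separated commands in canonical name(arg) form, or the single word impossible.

back(3), turn(right), move(1)

key: running move(1) before back(3) would end elsewhere — order is forced
initial: at (4,8), heading right
t=1 back(3) ⇒ at (1,8), heading right
t=2 turn(right) ⇒ at (1,8), heading down
t=3 move(1) ⇒ at (1,7), heading down
no other 3-command option fits: unique.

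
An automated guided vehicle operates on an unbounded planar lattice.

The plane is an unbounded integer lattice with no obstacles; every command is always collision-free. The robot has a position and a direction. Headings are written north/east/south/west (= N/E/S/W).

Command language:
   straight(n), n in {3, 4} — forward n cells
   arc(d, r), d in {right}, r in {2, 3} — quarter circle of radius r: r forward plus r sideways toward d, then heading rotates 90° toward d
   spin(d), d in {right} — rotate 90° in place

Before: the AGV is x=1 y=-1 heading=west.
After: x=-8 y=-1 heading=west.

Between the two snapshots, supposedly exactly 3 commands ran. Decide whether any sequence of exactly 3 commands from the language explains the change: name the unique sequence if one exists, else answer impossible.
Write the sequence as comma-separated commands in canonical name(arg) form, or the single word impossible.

key: heading stays W — no command in the sequence turns
begin: x=1 y=-1 heading=west
t=1 straight(3) ⇒ x=-2 y=-1 heading=west
t=2 straight(3) ⇒ x=-5 y=-1 heading=west
t=3 straight(3) ⇒ x=-8 y=-1 heading=west
all 125 alternatives checked — unique.

straight(3), straight(3), straight(3)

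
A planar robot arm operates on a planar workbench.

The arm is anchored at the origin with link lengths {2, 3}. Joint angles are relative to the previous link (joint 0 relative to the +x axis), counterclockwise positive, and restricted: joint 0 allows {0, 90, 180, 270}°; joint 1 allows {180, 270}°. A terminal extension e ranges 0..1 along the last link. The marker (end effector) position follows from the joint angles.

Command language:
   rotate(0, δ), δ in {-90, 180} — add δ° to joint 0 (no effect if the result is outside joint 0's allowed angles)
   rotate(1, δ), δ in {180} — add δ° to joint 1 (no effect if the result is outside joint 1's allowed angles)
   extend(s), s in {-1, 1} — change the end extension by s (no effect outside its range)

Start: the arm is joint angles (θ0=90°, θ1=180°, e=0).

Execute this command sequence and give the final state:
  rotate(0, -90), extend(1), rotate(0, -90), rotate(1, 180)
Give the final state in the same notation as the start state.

joint angles (θ0=270°, θ1=180°, e=1)

initial: joint angles (θ0=90°, θ1=180°, e=0)
[1] after rotate(0, -90): joint angles (θ0=0°, θ1=180°, e=0)
[2] after extend(1): joint angles (θ0=0°, θ1=180°, e=1)
[3] after rotate(0, -90): joint angles (θ0=270°, θ1=180°, e=1)
[4] after rotate(1, 180): joint angles (θ0=270°, θ1=180°, e=1)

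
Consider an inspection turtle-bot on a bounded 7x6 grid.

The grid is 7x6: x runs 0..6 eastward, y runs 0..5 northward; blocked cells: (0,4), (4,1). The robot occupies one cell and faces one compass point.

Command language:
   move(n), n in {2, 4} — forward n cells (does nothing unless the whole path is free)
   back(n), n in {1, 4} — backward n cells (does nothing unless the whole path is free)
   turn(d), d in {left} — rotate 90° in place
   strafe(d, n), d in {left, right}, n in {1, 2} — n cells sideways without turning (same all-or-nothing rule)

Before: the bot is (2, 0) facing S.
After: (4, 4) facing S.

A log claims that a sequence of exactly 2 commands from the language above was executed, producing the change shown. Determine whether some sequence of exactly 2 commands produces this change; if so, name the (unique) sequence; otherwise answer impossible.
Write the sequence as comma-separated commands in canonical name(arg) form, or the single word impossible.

key: order matters: swapping back(4) and strafe(left, 2) lands elsewhere
begin: (2, 0) facing S
t=1 back(4) ⇒ (2, 4) facing S
t=2 strafe(left, 2) ⇒ (4, 4) facing S
uniquely the one of 81 2-step routes that fits.

back(4), strafe(left, 2)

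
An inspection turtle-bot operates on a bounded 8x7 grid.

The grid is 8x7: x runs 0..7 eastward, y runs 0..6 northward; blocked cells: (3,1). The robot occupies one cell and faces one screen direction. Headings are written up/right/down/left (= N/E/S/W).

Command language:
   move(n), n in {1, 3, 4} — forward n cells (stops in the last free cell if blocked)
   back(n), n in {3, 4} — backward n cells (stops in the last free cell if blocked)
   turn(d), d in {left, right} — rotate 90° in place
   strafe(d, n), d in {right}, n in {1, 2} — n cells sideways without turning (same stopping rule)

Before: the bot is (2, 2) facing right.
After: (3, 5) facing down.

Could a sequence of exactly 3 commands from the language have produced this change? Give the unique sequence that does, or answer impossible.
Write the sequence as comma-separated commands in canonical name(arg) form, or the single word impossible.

move(1), turn(right), back(3)

key: order matters: swapping move(1) and back(3) lands elsewhere
initial: (2, 2) facing right
[1] after move(1): (3, 2) facing right
[2] after turn(right): (3, 2) facing down
[3] after back(3): (3, 5) facing down
uniquely the one of 729 3-step routes that fits.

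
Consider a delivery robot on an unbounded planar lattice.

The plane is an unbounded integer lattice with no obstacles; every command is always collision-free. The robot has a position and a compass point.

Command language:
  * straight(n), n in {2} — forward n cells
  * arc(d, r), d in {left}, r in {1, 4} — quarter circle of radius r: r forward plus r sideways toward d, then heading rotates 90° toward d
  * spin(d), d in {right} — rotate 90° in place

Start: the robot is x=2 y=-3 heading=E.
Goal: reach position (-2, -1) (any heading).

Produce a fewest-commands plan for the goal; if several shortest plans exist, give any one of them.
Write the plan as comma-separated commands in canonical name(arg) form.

start: x=2 y=-3 heading=E
1. arc(left, 4) → x=6 y=1 heading=N
2. arc(left, 4) → x=2 y=5 heading=W
3. arc(left, 4) → x=-2 y=1 heading=S
4. straight(2) → x=-2 y=-1 heading=S
no 3-step plan works, so 4 is optimal.

arc(left, 4), arc(left, 4), arc(left, 4), straight(2)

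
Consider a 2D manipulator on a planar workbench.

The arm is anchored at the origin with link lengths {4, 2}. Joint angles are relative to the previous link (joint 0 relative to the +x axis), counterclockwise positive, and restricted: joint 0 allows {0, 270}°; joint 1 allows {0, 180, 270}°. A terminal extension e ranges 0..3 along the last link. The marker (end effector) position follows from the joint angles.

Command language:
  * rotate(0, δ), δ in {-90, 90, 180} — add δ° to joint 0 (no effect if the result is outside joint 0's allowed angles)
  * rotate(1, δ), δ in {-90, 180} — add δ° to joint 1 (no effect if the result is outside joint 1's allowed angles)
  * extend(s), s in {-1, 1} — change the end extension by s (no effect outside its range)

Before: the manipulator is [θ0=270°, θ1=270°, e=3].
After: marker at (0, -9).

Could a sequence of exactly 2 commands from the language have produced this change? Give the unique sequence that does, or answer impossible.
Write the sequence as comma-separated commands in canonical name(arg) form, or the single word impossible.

key: order matters: swapping rotate(1, -90) and rotate(1, 180) lands elsewhere
t0: [θ0=270°, θ1=270°, e=3]
[1] after rotate(1, -90): [θ0=270°, θ1=180°, e=3]
[2] after rotate(1, 180): [θ0=270°, θ1=0°, e=3]
no other 2-command option fits: unique.

rotate(1, -90), rotate(1, 180)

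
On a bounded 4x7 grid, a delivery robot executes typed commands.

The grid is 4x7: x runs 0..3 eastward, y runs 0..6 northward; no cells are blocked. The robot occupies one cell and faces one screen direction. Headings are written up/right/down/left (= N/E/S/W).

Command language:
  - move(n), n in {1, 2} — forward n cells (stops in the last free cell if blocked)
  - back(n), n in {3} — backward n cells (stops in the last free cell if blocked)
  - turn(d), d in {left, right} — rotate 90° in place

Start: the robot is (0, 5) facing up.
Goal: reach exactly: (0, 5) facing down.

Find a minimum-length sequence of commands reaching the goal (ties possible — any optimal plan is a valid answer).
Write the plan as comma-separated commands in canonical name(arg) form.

begin: (0, 5) facing up
[1] after turn(right): (0, 5) facing right
[2] after turn(right): (0, 5) facing down
shorter routes all fall short; 2 is best.

turn(right), turn(right)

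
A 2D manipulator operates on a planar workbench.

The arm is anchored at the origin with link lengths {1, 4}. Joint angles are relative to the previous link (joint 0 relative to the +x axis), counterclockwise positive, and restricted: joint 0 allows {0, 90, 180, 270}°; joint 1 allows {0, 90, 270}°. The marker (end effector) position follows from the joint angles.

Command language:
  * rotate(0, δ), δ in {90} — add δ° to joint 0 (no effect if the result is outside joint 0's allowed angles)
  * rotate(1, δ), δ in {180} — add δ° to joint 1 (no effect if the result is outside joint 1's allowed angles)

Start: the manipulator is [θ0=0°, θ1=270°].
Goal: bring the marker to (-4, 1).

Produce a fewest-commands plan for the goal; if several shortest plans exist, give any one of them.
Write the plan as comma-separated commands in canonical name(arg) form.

t0: [θ0=0°, θ1=270°]
[1] after rotate(0, 90): [θ0=90°, θ1=270°]
[2] after rotate(1, 180): [θ0=90°, θ1=90°]
no 1-step plan works, so 2 is optimal.

rotate(0, 90), rotate(1, 180)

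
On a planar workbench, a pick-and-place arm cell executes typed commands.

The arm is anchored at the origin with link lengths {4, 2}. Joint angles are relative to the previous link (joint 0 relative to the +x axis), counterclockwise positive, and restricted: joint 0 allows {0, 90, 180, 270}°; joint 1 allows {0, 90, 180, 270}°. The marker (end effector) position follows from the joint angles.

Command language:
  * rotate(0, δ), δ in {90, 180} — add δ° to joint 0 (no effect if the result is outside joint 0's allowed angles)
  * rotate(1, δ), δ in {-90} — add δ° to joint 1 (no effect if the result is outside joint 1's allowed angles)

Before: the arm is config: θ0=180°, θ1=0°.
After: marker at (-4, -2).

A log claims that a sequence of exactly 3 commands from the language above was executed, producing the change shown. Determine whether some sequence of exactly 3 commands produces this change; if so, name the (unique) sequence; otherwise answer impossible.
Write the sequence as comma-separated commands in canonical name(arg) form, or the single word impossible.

t0: config: θ0=180°, θ1=0°
1. rotate(1, -90) → config: θ0=180°, θ1=270°
2. rotate(1, -90) → config: θ0=180°, θ1=180°
3. rotate(1, -90) → config: θ0=180°, θ1=90°
no rival 3-sequence matches.

rotate(1, -90), rotate(1, -90), rotate(1, -90)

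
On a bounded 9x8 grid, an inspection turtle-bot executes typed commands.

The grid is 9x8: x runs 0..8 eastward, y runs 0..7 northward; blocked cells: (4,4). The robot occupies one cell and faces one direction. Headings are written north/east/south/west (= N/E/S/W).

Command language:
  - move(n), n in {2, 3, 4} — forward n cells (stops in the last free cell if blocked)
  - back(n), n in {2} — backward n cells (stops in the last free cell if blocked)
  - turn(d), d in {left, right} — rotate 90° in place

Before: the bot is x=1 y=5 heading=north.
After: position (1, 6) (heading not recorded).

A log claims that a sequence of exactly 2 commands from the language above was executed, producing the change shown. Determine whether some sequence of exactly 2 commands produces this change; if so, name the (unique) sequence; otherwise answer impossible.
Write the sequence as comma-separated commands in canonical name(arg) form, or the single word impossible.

back(2), move(3)

key: order matters: swapping back(2) and move(3) lands elsewhere
begin: x=1 y=5 heading=north
t=1 back(2) ⇒ x=1 y=3 heading=north
t=2 move(3) ⇒ x=1 y=6 heading=north
no other 2-command option fits: unique.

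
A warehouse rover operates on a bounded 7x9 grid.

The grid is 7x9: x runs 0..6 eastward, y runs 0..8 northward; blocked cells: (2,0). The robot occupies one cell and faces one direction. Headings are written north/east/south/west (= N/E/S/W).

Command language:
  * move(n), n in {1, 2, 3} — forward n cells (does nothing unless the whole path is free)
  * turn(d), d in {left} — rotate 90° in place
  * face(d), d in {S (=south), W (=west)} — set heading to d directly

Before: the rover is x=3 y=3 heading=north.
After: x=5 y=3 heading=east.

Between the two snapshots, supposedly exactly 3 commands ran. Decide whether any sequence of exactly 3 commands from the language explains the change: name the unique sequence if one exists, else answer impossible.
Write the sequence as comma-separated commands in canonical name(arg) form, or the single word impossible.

face(S), turn(left), move(2)

key: position moved to (5,3) AND the heading swung to E — translation plus rotation needed
from: x=3 y=3 heading=north
step 1 (face(S)): x=3 y=3 heading=south
step 2 (turn(left)): x=3 y=3 heading=east
step 3 (move(2)): x=5 y=3 heading=east
no rival 3-sequence matches.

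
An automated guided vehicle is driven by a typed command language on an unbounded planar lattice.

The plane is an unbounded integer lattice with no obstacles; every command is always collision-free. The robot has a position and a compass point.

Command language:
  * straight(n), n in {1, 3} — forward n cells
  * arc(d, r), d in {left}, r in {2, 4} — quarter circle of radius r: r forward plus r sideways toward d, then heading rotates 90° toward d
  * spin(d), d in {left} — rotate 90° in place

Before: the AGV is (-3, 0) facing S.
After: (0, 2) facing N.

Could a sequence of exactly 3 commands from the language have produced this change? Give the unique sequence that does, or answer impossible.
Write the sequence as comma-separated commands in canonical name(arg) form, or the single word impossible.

spin(left), straight(1), arc(left, 2)

key: position moved to (0,2) AND the heading swung to N — translation plus rotation needed
t0: (-3, 0) facing S
[1] after spin(left): (-3, 0) facing E
[2] after straight(1): (-2, 0) facing E
[3] after arc(left, 2): (0, 2) facing N
no rival 3-sequence matches.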